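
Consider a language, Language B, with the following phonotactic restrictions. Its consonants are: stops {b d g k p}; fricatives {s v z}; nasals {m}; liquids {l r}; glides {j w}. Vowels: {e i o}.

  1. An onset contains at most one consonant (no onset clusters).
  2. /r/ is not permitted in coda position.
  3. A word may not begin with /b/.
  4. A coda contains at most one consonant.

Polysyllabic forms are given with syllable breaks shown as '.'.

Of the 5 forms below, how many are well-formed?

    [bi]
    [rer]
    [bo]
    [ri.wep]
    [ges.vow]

2

[bi] — violates constraint 3: word begins with /b/ → ill-formed
[rer] — violates constraint 2: syllable 1 coda contains /r/ → ill-formed
[bo] — violates constraint 3: word begins with /b/ → ill-formed
[ri.wep] — σ1 onset /r/, coda /∅/ ok; σ2 onset /w/, coda /p/ ok → well-formed
[ges.vow] — σ1 onset /g/, coda /s/ ok; σ2 onset /v/, coda /w/ ok → well-formed
Well-formed: [ri.wep], [ges.vow] → 2.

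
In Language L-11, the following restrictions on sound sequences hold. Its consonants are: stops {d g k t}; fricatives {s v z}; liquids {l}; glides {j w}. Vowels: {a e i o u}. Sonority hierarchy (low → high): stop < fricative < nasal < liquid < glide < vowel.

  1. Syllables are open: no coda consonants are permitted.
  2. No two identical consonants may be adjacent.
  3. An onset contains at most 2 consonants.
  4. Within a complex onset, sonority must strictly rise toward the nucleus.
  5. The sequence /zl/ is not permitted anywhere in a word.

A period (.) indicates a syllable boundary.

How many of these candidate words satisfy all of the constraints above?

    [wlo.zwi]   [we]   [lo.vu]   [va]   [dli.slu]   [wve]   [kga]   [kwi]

5

[wlo.zwi] — violates constraint 4: syllable 1 onset /wl/: /w/ (glide, 5) → /l/ (liquid, 4) does not rise → illicit
[we] — σ1 onset /w/, coda /∅/ ok → licit
[lo.vu] — σ1 onset /l/, coda /∅/ ok; σ2 onset /v/, coda /∅/ ok → licit
[va] — σ1 onset /v/, coda /∅/ ok → licit
[dli.slu] — σ1 onset /dl/ (1→4 rises), coda /∅/ ok; σ2 onset /sl/ (2→4 rises), coda /∅/ ok → licit
[wve] — violates constraint 4: syllable 1 onset /wv/: /w/ (glide, 5) → /v/ (fricative, 2) does not rise → illicit
[kga] — violates constraint 4: syllable 1 onset /kg/: /k/ (stop, 1) → /g/ (stop, 1) does not rise → illicit
[kwi] — σ1 onset /kw/ (1→5 rises), coda /∅/ ok → licit
Licit: [we], [lo.vu], [va], [dli.slu], [kwi] → 5.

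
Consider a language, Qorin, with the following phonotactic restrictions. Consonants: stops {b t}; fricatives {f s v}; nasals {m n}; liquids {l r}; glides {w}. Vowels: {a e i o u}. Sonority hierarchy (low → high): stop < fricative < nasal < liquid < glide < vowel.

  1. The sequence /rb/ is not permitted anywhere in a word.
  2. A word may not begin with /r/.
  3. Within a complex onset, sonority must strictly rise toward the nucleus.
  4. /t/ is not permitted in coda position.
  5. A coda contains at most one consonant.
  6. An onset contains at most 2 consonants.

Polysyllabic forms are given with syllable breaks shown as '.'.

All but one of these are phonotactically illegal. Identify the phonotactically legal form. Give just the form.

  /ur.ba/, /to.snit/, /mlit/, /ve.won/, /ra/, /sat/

/ur.ba/ — violates constraint 1: contains banned sequence /rb/ → phonotactically illegal
/to.snit/ — violates constraint 4: syllable 2 coda contains /t/ → phonotactically illegal
/mlit/ — violates constraint 4: syllable 1 coda contains /t/ → phonotactically illegal
/ve.won/ — σ1 onset /v/, coda /∅/ ok; σ2 onset /w/, coda /n/ ok → phonotactically legal
/ra/ — violates constraint 2: word begins with /r/ → phonotactically illegal
/sat/ — violates constraint 4: syllable 1 coda contains /t/ → phonotactically illegal

/ve.won/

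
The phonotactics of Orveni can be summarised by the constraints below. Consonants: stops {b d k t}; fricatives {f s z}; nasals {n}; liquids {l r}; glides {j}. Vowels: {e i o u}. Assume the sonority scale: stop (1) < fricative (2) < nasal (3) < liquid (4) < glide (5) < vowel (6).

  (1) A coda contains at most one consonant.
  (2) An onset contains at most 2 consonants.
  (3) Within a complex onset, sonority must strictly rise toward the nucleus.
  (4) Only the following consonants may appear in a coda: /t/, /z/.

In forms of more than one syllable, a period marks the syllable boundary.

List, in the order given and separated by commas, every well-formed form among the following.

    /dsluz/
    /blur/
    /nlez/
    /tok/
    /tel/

/dsluz/ — violates constraint 2: syllable 1 onset /dsl/ has 3 consonants (> 2) → ill-formed
/blur/ — violates constraint 4: syllable 1 coda contains /r/, which is not a licensed coda consonant → ill-formed
/nlez/ — σ1 onset /nl/ (3→4 rises), coda /z/ ok → well-formed
/tok/ — violates constraint 4: syllable 1 coda contains /k/, which is not a licensed coda consonant → ill-formed
/tel/ — violates constraint 4: syllable 1 coda contains /l/, which is not a licensed coda consonant → ill-formed

/nlez/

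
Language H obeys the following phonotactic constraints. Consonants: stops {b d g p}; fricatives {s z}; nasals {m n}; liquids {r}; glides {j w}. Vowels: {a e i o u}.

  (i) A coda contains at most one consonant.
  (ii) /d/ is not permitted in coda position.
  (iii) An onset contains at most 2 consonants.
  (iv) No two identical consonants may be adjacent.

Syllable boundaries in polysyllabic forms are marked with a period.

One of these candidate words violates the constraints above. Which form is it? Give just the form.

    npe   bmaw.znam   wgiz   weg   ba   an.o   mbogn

npe — σ1 onset /np/ (2C), coda /∅/ ok → licit
bmaw.znam — σ1 onset /bm/ (2C), coda /w/ ok; σ2 onset /zn/ (2C), coda /m/ ok → licit
wgiz — σ1 onset /wg/ (2C), coda /z/ ok → licit
weg — σ1 onset /w/, coda /g/ ok → licit
ba — σ1 onset /b/, coda /∅/ ok → licit
an.o — σ1 onset /∅/, coda /n/ ok; σ2 onset /∅/, coda /∅/ ok → licit
mbogn — violates constraint (i): syllable 1 coda /gn/ has 2 consonants (> 1) → illicit

mbogn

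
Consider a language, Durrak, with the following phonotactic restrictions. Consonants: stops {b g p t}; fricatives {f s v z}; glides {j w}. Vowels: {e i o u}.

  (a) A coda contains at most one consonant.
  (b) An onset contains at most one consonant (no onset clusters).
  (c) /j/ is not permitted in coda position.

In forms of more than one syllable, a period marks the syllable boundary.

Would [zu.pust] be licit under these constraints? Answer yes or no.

[zu.pust] — violates constraint (a): syllable 2 coda /st/ has 2 consonants (> 1) → illicit

no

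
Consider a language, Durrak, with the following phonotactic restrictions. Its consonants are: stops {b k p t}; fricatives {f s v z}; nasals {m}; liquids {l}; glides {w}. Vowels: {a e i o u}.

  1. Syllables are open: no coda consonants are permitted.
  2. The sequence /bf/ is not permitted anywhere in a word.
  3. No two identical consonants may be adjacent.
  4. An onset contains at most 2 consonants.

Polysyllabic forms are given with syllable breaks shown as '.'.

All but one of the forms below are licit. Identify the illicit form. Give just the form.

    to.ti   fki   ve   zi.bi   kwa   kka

to.ti — σ1 onset /t/, coda /∅/ ok; σ2 onset /t/, coda /∅/ ok → licit
fki — σ1 onset /fk/ (2C), coda /∅/ ok → licit
ve — σ1 onset /v/, coda /∅/ ok → licit
zi.bi — σ1 onset /z/, coda /∅/ ok; σ2 onset /b/, coda /∅/ ok → licit
kwa — σ1 onset /kw/ (2C), coda /∅/ ok → licit
kka — violates constraint 3: adjacent identical consonants /kk/ → illicit

kka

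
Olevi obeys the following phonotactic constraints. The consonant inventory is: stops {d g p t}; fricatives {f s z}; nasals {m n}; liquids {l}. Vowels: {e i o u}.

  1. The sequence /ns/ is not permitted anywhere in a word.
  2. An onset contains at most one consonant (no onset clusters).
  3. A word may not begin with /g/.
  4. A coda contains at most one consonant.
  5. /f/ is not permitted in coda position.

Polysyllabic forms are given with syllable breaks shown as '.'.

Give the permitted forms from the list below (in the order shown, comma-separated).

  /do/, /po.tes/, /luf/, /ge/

/do/, /po.tes/

/do/ — σ1 onset /d/, coda /∅/ ok → permitted
/po.tes/ — σ1 onset /p/, coda /∅/ ok; σ2 onset /t/, coda /s/ ok → permitted
/luf/ — violates constraint 5: syllable 1 coda contains /f/ → not permitted
/ge/ — violates constraint 3: word begins with /g/ → not permitted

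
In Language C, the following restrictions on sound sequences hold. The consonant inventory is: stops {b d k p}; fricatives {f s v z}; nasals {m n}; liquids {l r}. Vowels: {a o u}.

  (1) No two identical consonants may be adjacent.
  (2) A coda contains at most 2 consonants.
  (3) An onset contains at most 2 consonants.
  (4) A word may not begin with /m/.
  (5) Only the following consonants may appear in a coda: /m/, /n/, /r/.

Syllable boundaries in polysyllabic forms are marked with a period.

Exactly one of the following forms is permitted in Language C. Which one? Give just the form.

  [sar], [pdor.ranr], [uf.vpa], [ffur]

[sar] — σ1 onset /s/, coda /r/ ok → permitted
[pdor.ranr] — violates constraint 1: adjacent identical consonants /rr/ → not permitted
[uf.vpa] — violates constraint 5: syllable 1 coda contains /f/, which is not a licensed coda consonant → not permitted
[ffur] — violates constraint 1: adjacent identical consonants /ff/ → not permitted

[sar]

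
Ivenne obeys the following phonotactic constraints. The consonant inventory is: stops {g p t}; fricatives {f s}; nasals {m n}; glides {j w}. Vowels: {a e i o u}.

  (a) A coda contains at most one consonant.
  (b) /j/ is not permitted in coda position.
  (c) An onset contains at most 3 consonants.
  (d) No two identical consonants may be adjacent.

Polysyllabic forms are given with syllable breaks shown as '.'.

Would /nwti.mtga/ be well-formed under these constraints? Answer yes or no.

yes

/nwti.mtga/ — σ1 onset /nwt/ (3C), coda /∅/ ok; σ2 onset /mtg/ (3C), coda /∅/ ok → well-formed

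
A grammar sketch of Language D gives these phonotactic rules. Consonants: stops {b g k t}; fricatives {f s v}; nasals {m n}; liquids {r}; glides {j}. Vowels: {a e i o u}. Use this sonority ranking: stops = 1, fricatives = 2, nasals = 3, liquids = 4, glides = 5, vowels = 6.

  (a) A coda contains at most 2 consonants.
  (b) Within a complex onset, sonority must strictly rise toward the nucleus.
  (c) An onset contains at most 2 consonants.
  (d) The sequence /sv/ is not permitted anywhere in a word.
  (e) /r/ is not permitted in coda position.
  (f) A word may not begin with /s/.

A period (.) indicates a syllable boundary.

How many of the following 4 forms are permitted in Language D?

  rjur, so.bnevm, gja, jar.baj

rjur — violates constraint (e): syllable 1 coda contains /r/ → not permitted
so.bnevm — violates constraint (f): word begins with /s/ → not permitted
gja — σ1 onset /gj/ (1→5 rises), coda /∅/ ok → permitted
jar.baj — violates constraint (e): syllable 1 coda contains /r/ → not permitted
Permitted: gja → 1.

1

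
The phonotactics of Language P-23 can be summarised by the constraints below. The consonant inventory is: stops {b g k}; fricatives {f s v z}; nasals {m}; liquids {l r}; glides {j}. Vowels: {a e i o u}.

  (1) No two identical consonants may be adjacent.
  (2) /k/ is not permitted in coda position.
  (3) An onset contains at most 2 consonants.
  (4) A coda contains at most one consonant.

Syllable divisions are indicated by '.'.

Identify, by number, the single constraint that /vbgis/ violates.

/vbgis/: syllable 1 onset /vbg/ has 3 consonants (> 2).
This is a violation of constraint 3: "An onset contains at most 2 consonants."
The remaining constraints (1, 2, 4) are satisfied.

3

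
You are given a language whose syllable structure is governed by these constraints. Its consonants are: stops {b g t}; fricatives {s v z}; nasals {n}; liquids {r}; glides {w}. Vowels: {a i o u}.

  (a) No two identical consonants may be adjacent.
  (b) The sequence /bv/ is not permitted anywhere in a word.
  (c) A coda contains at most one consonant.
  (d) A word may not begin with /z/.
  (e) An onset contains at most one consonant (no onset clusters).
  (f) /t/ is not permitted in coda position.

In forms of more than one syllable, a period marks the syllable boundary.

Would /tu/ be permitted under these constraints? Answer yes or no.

/tu/ — σ1 onset /t/, coda /∅/ ok → permitted

yes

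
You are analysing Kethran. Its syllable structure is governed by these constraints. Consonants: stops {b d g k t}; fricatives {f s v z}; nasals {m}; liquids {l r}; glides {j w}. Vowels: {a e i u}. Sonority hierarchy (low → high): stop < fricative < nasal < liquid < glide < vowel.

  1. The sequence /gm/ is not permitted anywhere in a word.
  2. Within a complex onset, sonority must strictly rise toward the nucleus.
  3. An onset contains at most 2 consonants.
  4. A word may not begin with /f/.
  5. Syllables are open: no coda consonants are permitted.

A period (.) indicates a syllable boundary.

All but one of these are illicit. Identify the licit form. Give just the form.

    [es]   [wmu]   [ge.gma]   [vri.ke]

[vri.ke]

[es] — violates constraint 5: syllable 1 coda /s/ has 1 consonant (> 0) → illicit
[wmu] — violates constraint 2: syllable 1 onset /wm/: /w/ (glide, 5) → /m/ (nasal, 3) does not rise → illicit
[ge.gma] — violates constraint 1: contains banned sequence /gm/ → illicit
[vri.ke] — σ1 onset /vr/ (2→4 rises), coda /∅/ ok; σ2 onset /k/, coda /∅/ ok → licit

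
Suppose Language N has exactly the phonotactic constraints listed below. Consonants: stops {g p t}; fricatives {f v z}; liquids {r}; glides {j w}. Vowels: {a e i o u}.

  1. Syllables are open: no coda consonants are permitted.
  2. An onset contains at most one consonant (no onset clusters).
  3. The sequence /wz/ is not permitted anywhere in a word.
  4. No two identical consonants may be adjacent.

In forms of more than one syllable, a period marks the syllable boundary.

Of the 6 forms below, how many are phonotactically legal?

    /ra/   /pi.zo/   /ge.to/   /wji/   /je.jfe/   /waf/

/ra/ — σ1 onset /r/, coda /∅/ ok → phonotactically legal
/pi.zo/ — σ1 onset /p/, coda /∅/ ok; σ2 onset /z/, coda /∅/ ok → phonotactically legal
/ge.to/ — σ1 onset /g/, coda /∅/ ok; σ2 onset /t/, coda /∅/ ok → phonotactically legal
/wji/ — violates constraint 2: syllable 1 onset /wj/ has 2 consonants (> 1) → phonotactically illegal
/je.jfe/ — violates constraint 2: syllable 2 onset /jf/ has 2 consonants (> 1) → phonotactically illegal
/waf/ — violates constraint 1: syllable 1 coda /f/ has 1 consonant (> 0) → phonotactically illegal
Phonotactically legal: /ra/, /pi.zo/, /ge.to/ → 3.

3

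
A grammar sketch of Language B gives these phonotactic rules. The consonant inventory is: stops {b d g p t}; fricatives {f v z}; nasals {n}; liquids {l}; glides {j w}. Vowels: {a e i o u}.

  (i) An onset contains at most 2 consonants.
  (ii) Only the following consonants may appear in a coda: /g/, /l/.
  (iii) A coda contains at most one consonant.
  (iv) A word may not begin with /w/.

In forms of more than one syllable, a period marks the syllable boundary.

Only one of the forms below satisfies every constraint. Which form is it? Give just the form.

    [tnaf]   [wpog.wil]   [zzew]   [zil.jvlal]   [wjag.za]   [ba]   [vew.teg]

[ba]

[tnaf] — violates constraint (ii): syllable 1 coda contains /f/, which is not a licensed coda consonant → ill-formed
[wpog.wil] — violates constraint (iv): word begins with /w/ → ill-formed
[zzew] — violates constraint (ii): syllable 1 coda contains /w/, which is not a licensed coda consonant → ill-formed
[zil.jvlal] — violates constraint (i): syllable 2 onset /jvl/ has 3 consonants (> 2) → ill-formed
[wjag.za] — violates constraint (iv): word begins with /w/ → ill-formed
[ba] — σ1 onset /b/, coda /∅/ ok → well-formed
[vew.teg] — violates constraint (ii): syllable 1 coda contains /w/, which is not a licensed coda consonant → ill-formed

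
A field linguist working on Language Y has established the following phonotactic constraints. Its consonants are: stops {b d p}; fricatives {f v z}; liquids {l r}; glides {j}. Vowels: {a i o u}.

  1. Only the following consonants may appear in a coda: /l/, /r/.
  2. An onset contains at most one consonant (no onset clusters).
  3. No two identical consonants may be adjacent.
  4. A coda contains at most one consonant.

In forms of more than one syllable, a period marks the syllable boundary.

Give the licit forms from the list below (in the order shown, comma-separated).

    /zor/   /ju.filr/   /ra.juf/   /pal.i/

/zor/ — σ1 onset /z/, coda /r/ ok → licit
/ju.filr/ — violates constraint 4: syllable 2 coda /lr/ has 2 consonants (> 1) → illicit
/ra.juf/ — violates constraint 1: syllable 2 coda contains /f/, which is not a licensed coda consonant → illicit
/pal.i/ — σ1 onset /p/, coda /l/ ok; σ2 onset /∅/, coda /∅/ ok → licit

/zor/, /pal.i/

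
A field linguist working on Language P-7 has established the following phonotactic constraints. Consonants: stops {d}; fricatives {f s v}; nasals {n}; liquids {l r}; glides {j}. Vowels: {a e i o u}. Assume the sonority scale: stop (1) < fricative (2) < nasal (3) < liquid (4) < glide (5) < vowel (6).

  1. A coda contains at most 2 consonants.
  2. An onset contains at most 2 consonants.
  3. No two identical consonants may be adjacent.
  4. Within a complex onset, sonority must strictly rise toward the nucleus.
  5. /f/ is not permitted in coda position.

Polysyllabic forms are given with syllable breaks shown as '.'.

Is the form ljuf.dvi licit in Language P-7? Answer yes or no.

ljuf.dvi — violates constraint 5: syllable 1 coda contains /f/ → illicit

no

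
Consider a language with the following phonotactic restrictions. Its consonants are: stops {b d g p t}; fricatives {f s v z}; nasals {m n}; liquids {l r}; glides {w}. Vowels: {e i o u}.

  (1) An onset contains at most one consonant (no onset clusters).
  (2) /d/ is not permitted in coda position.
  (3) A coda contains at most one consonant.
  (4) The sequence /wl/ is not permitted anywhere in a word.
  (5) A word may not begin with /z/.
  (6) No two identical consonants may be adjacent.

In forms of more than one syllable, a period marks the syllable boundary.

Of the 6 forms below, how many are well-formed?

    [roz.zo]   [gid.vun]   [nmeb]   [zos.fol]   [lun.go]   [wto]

[roz.zo] — violates constraint 6: adjacent identical consonants /zz/ → ill-formed
[gid.vun] — violates constraint 2: syllable 1 coda contains /d/ → ill-formed
[nmeb] — violates constraint 1: syllable 1 onset /nm/ has 2 consonants (> 1) → ill-formed
[zos.fol] — violates constraint 5: word begins with /z/ → ill-formed
[lun.go] — σ1 onset /l/, coda /n/ ok; σ2 onset /g/, coda /∅/ ok → well-formed
[wto] — violates constraint 1: syllable 1 onset /wt/ has 2 consonants (> 1) → ill-formed
Well-formed: [lun.go] → 1.

1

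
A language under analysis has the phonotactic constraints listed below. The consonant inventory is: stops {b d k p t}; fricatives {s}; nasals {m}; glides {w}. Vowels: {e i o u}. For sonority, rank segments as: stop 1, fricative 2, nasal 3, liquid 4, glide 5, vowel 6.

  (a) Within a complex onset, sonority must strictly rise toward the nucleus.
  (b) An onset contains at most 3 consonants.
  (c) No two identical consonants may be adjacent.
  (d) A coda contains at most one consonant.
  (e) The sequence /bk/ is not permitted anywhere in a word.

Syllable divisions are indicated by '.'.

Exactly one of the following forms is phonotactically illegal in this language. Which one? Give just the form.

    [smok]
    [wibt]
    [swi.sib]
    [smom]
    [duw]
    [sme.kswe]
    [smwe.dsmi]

[smok] — σ1 onset /sm/ (2→3 rises), coda /k/ ok → phonotactically legal
[wibt] — violates constraint (d): syllable 1 coda /bt/ has 2 consonants (> 1) → phonotactically illegal
[swi.sib] — σ1 onset /sw/ (2→5 rises), coda /∅/ ok; σ2 onset /s/, coda /b/ ok → phonotactically legal
[smom] — σ1 onset /sm/ (2→3 rises), coda /m/ ok → phonotactically legal
[duw] — σ1 onset /d/, coda /w/ ok → phonotactically legal
[sme.kswe] — σ1 onset /sm/ (2→3 rises), coda /∅/ ok; σ2 onset /ksw/ (1→2→5 rises), coda /∅/ ok → phonotactically legal
[smwe.dsmi] — σ1 onset /smw/ (2→3→5 rises), coda /∅/ ok; σ2 onset /dsm/ (1→2→3 rises), coda /∅/ ok → phonotactically legal

[wibt]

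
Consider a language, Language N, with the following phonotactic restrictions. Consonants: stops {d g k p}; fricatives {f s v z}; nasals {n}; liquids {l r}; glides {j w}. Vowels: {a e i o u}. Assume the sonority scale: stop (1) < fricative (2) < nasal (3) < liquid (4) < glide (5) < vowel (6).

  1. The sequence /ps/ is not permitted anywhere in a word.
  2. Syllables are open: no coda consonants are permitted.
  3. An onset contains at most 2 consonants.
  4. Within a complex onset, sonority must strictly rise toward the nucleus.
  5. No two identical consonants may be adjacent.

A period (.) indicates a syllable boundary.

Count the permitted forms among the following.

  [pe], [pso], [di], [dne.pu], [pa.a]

[pe] — σ1 onset /p/, coda /∅/ ok → permitted
[pso] — violates constraint 1: contains banned sequence /ps/ → not permitted
[di] — σ1 onset /d/, coda /∅/ ok → permitted
[dne.pu] — σ1 onset /dn/ (1→3 rises), coda /∅/ ok; σ2 onset /p/, coda /∅/ ok → permitted
[pa.a] — σ1 onset /p/, coda /∅/ ok; σ2 onset /∅/, coda /∅/ ok → permitted
Permitted: [pe], [di], [dne.pu], [pa.a] → 4.

4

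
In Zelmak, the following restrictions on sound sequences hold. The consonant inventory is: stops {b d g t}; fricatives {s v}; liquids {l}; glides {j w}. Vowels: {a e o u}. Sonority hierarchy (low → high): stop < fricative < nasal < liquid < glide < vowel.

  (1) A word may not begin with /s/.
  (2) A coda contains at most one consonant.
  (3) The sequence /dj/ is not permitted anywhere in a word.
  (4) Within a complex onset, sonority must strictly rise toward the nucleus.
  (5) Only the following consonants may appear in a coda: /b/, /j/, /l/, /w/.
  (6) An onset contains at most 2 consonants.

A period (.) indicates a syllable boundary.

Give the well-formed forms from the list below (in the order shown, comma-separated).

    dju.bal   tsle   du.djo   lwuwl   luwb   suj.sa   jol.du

jol.du

dju.bal — violates constraint 3: contains banned sequence /dj/ → ill-formed
tsle — violates constraint 6: syllable 1 onset /tsl/ has 3 consonants (> 2) → ill-formed
du.djo — violates constraint 3: contains banned sequence /dj/ → ill-formed
lwuwl — violates constraint 2: syllable 1 coda /wl/ has 2 consonants (> 1) → ill-formed
luwb — violates constraint 2: syllable 1 coda /wb/ has 2 consonants (> 1) → ill-formed
suj.sa — violates constraint 1: word begins with /s/ → ill-formed
jol.du — σ1 onset /j/, coda /l/ ok; σ2 onset /d/, coda /∅/ ok → well-formed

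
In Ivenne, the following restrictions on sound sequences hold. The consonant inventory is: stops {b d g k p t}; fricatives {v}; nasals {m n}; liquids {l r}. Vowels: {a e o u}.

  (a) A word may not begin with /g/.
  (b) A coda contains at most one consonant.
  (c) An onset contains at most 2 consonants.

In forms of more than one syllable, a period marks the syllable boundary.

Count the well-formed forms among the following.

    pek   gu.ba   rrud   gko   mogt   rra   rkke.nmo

pek — σ1 onset /p/, coda /k/ ok → well-formed
gu.ba — violates constraint (a): word begins with /g/ → ill-formed
rrud — σ1 onset /rr/ (2C), coda /d/ ok → well-formed
gko — violates constraint (a): word begins with /g/ → ill-formed
mogt — violates constraint (b): syllable 1 coda /gt/ has 2 consonants (> 1) → ill-formed
rra — σ1 onset /rr/ (2C), coda /∅/ ok → well-formed
rkke.nmo — violates constraint (c): syllable 1 onset /rkk/ has 3 consonants (> 2) → ill-formed
Well-formed: pek, rrud, rra → 3.

3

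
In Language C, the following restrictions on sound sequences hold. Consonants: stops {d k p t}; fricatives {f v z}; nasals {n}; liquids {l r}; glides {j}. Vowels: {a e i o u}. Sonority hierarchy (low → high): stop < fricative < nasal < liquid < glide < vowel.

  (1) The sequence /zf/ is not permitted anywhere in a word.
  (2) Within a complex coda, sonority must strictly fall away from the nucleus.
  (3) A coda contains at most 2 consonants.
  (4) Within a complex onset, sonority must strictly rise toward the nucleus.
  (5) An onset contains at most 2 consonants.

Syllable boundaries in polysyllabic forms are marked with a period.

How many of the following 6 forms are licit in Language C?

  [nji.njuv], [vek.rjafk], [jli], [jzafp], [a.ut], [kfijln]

[nji.njuv] — σ1 onset /nj/ (3→5 rises), coda /∅/ ok; σ2 onset /nj/ (3→5 rises), coda /v/ ok → licit
[vek.rjafk] — σ1 onset /v/, coda /k/ ok; σ2 onset /rj/ (4→5 rises), coda /fk/ (2→1 falls) ok → licit
[jli] — violates constraint 4: syllable 1 onset /jl/: /j/ (glide, 5) → /l/ (liquid, 4) does not rise → illicit
[jzafp] — violates constraint 4: syllable 1 onset /jz/: /j/ (glide, 5) → /z/ (fricative, 2) does not rise → illicit
[a.ut] — σ1 onset /∅/, coda /∅/ ok; σ2 onset /∅/, coda /t/ ok → licit
[kfijln] — violates constraint 3: syllable 1 coda /jln/ has 3 consonants (> 2) → illicit
Licit: [nji.njuv], [vek.rjafk], [a.ut] → 3.

3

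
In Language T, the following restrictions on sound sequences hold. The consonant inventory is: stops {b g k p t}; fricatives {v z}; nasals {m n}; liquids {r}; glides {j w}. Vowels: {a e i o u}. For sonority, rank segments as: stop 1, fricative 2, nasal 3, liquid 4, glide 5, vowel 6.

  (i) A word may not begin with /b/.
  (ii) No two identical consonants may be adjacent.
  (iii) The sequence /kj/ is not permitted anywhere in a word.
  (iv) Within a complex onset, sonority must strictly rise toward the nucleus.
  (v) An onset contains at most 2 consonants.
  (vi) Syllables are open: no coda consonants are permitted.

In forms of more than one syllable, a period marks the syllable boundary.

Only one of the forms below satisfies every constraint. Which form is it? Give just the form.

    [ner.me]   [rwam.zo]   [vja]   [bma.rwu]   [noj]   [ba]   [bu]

[vja]

[ner.me] — violates constraint (vi): syllable 1 coda /r/ has 1 consonant (> 0) → illicit
[rwam.zo] — violates constraint (vi): syllable 1 coda /m/ has 1 consonant (> 0) → illicit
[vja] — σ1 onset /vj/ (2→5 rises), coda /∅/ ok → licit
[bma.rwu] — violates constraint (i): word begins with /b/ → illicit
[noj] — violates constraint (vi): syllable 1 coda /j/ has 1 consonant (> 0) → illicit
[ba] — violates constraint (i): word begins with /b/ → illicit
[bu] — violates constraint (i): word begins with /b/ → illicit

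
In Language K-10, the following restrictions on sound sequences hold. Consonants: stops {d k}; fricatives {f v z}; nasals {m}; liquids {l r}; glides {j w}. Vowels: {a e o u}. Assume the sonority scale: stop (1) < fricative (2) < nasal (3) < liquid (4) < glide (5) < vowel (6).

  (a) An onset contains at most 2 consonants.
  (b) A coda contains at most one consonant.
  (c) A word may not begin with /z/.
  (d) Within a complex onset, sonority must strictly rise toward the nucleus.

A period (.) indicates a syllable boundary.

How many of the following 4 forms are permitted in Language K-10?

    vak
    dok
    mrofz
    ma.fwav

vak — σ1 onset /v/, coda /k/ ok → permitted
dok — σ1 onset /d/, coda /k/ ok → permitted
mrofz — violates constraint (b): syllable 1 coda /fz/ has 2 consonants (> 1) → not permitted
ma.fwav — σ1 onset /m/, coda /∅/ ok; σ2 onset /fw/ (2→5 rises), coda /v/ ok → permitted
Permitted: vak, dok, ma.fwav → 3.

3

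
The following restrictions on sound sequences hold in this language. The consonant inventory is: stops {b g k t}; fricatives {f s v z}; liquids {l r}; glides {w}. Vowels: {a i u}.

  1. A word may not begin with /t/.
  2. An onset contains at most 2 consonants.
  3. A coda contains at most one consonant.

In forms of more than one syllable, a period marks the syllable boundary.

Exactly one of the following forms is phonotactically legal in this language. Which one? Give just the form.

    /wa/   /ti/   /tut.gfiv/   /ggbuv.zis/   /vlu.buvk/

/wa/

/wa/ — σ1 onset /w/, coda /∅/ ok → phonotactically legal
/ti/ — violates constraint 1: word begins with /t/ → phonotactically illegal
/tut.gfiv/ — violates constraint 1: word begins with /t/ → phonotactically illegal
/ggbuv.zis/ — violates constraint 2: syllable 1 onset /ggb/ has 3 consonants (> 2) → phonotactically illegal
/vlu.buvk/ — violates constraint 3: syllable 2 coda /vk/ has 2 consonants (> 1) → phonotactically illegal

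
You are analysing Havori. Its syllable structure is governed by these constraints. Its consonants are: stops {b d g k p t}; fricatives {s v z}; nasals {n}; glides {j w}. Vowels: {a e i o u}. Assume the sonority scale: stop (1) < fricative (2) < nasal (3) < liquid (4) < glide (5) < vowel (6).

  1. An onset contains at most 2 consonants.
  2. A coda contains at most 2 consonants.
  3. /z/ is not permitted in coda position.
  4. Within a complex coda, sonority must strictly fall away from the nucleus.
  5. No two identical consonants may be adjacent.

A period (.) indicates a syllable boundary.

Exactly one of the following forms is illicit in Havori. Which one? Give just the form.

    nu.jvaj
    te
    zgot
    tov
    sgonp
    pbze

pbze

nu.jvaj — σ1 onset /n/, coda /∅/ ok; σ2 onset /jv/ (2C), coda /j/ ok → licit
te — σ1 onset /t/, coda /∅/ ok → licit
zgot — σ1 onset /zg/ (2C), coda /t/ ok → licit
tov — σ1 onset /t/, coda /v/ ok → licit
sgonp — σ1 onset /sg/ (2C), coda /np/ (3→1 falls) ok → licit
pbze — violates constraint 1: syllable 1 onset /pbz/ has 3 consonants (> 2) → illicit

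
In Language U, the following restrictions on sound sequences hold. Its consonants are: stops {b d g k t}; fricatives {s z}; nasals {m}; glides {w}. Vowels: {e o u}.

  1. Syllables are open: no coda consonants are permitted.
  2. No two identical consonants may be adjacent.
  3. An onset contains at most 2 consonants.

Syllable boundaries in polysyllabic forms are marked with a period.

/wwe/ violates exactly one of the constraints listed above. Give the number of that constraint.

/wwe/: adjacent identical consonants /ww/.
This is a violation of constraint 2: "No two identical consonants may be adjacent."
The remaining constraints (1, 3) are satisfied.

2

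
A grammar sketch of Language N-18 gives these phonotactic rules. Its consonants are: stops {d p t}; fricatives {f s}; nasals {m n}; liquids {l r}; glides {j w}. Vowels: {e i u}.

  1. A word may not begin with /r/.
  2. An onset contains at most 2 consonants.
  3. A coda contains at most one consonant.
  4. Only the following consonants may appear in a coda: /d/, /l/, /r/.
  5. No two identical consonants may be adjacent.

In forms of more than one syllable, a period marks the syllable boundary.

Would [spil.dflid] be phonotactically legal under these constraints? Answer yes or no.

no

[spil.dflid] — violates constraint 2: syllable 2 onset /dfl/ has 3 consonants (> 2) → phonotactically illegal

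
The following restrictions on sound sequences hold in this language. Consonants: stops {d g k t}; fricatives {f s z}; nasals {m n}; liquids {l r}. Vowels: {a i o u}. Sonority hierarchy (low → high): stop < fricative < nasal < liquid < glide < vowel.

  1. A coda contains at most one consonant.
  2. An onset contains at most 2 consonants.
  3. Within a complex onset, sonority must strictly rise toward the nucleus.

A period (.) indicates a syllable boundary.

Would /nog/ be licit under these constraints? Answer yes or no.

/nog/ — σ1 onset /n/, coda /g/ ok → licit

yes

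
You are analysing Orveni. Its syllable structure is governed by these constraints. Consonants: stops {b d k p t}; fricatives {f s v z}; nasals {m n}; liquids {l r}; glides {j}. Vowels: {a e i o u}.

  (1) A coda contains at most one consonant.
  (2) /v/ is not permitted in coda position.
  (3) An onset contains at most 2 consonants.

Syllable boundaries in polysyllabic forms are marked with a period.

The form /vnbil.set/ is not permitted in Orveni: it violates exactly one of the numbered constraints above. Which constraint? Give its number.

3

/vnbil.set/: syllable 1 onset /vnb/ has 3 consonants (> 2).
This is a violation of constraint 3: "An onset contains at most 2 consonants."
The remaining constraints (1, 2) are satisfied.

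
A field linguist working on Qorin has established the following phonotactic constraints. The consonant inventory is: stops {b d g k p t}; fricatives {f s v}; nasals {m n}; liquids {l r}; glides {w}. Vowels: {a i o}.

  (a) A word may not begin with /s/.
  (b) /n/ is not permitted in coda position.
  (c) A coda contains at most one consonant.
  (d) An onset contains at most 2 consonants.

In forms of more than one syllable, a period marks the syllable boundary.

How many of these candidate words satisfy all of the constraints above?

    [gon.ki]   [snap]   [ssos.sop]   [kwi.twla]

0

[gon.ki] — violates constraint (b): syllable 1 coda contains /n/ → not permitted
[snap] — violates constraint (a): word begins with /s/ → not permitted
[ssos.sop] — violates constraint (a): word begins with /s/ → not permitted
[kwi.twla] — violates constraint (d): syllable 2 onset /twl/ has 3 consonants (> 2) → not permitted
No form is permitted → 0.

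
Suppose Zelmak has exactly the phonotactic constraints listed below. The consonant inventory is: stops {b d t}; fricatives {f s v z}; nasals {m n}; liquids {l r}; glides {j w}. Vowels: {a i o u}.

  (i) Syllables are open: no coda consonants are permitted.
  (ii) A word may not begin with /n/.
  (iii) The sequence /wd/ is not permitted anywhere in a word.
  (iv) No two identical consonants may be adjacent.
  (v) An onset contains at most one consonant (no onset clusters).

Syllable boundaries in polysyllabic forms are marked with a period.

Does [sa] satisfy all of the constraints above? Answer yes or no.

yes

[sa] — σ1 onset /s/, coda /∅/ ok → phonotactically legal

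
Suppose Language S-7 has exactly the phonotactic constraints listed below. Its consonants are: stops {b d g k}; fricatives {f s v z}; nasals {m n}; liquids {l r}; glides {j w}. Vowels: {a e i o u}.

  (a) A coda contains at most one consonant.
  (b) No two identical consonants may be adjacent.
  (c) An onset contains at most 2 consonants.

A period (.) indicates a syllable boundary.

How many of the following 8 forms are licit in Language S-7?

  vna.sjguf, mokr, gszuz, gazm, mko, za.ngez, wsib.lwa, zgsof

vna.sjguf — violates constraint (c): syllable 2 onset /sjg/ has 3 consonants (> 2) → illicit
mokr — violates constraint (a): syllable 1 coda /kr/ has 2 consonants (> 1) → illicit
gszuz — violates constraint (c): syllable 1 onset /gsz/ has 3 consonants (> 2) → illicit
gazm — violates constraint (a): syllable 1 coda /zm/ has 2 consonants (> 1) → illicit
mko — σ1 onset /mk/ (2C), coda /∅/ ok → licit
za.ngez — σ1 onset /z/, coda /∅/ ok; σ2 onset /ng/ (2C), coda /z/ ok → licit
wsib.lwa — σ1 onset /ws/ (2C), coda /b/ ok; σ2 onset /lw/ (2C), coda /∅/ ok → licit
zgsof — violates constraint (c): syllable 1 onset /zgs/ has 3 consonants (> 2) → illicit
Licit: mko, za.ngez, wsib.lwa → 3.

3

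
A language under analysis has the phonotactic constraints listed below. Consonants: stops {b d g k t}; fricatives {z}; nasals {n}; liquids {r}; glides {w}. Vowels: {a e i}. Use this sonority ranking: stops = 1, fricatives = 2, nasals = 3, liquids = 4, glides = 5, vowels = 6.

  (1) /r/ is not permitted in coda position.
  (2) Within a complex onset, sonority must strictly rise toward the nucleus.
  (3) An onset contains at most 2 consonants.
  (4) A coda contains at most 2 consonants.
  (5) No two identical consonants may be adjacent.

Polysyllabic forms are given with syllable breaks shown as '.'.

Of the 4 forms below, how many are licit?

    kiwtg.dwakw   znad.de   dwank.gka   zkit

0

kiwtg.dwakw — violates constraint 4: syllable 1 coda /wtg/ has 3 consonants (> 2) → illicit
znad.de — violates constraint 5: adjacent identical consonants /dd/ → illicit
dwank.gka — violates constraint 2: syllable 2 onset /gk/: /g/ (stop, 1) → /k/ (stop, 1) does not rise → illicit
zkit — violates constraint 2: syllable 1 onset /zk/: /z/ (fricative, 2) → /k/ (stop, 1) does not rise → illicit
No form is licit → 0.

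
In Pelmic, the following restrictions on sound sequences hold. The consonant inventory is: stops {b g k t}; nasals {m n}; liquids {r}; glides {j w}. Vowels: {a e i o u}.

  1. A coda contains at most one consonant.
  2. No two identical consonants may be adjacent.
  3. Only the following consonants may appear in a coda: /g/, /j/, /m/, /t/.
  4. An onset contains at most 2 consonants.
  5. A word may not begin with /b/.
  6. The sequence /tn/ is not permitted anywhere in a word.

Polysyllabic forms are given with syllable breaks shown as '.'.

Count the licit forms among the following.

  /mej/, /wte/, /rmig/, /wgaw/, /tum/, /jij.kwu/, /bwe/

5

/mej/ — σ1 onset /m/, coda /j/ ok → licit
/wte/ — σ1 onset /wt/ (2C), coda /∅/ ok → licit
/rmig/ — σ1 onset /rm/ (2C), coda /g/ ok → licit
/wgaw/ — violates constraint 3: syllable 1 coda contains /w/, which is not a licensed coda consonant → illicit
/tum/ — σ1 onset /t/, coda /m/ ok → licit
/jij.kwu/ — σ1 onset /j/, coda /j/ ok; σ2 onset /kw/ (2C), coda /∅/ ok → licit
/bwe/ — violates constraint 5: word begins with /b/ → illicit
Licit: /mej/, /wte/, /rmig/, /tum/, /jij.kwu/ → 5.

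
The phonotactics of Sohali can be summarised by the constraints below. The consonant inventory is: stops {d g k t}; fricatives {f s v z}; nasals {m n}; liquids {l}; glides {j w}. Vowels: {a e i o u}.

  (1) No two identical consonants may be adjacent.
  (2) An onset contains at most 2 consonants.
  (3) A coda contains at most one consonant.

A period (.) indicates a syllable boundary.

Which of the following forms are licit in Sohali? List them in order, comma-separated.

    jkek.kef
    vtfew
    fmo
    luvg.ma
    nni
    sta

fmo, sta

jkek.kef — violates constraint 1: adjacent identical consonants /kk/ → illicit
vtfew — violates constraint 2: syllable 1 onset /vtf/ has 3 consonants (> 2) → illicit
fmo — σ1 onset /fm/ (2C), coda /∅/ ok → licit
luvg.ma — violates constraint 3: syllable 1 coda /vg/ has 2 consonants (> 1) → illicit
nni — violates constraint 1: adjacent identical consonants /nn/ → illicit
sta — σ1 onset /st/ (2C), coda /∅/ ok → licit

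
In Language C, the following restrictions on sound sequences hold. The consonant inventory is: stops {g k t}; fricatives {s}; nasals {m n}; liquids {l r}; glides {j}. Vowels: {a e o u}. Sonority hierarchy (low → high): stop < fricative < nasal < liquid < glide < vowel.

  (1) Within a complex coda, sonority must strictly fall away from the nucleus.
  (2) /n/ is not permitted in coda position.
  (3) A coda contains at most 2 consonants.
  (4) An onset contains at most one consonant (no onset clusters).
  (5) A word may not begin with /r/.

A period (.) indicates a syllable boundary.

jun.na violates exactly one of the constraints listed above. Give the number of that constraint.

jun.na: syllable 1 coda contains /n/.
This is a violation of constraint 2: "/n/ is not permitted in coda position."
The remaining constraints (1, 3, 4, 5) are satisfied.

2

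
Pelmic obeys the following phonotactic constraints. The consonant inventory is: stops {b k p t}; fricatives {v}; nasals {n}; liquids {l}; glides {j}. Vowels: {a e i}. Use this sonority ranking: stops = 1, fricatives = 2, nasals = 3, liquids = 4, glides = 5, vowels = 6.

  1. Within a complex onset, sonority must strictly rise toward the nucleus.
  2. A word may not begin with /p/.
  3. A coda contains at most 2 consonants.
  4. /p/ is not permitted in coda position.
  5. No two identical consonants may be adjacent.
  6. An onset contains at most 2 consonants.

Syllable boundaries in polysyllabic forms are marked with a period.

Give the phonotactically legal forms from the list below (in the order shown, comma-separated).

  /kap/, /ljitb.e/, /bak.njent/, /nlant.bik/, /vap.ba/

/ljitb.e/, /bak.njent/, /nlant.bik/

/kap/ — violates constraint 4: syllable 1 coda contains /p/ → phonotactically illegal
/ljitb.e/ — σ1 onset /lj/ (4→5 rises), coda /tb/ (2C) ok; σ2 onset /∅/, coda /∅/ ok → phonotactically legal
/bak.njent/ — σ1 onset /b/, coda /k/ ok; σ2 onset /nj/ (3→5 rises), coda /nt/ (2C) ok → phonotactically legal
/nlant.bik/ — σ1 onset /nl/ (3→4 rises), coda /nt/ (2C) ok; σ2 onset /b/, coda /k/ ok → phonotactically legal
/vap.ba/ — violates constraint 4: syllable 1 coda contains /p/ → phonotactically illegal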